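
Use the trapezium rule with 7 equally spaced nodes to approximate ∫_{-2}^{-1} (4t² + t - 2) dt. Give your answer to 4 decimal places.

h = (-1 − (-2))/6 = 0.166667.
Nodes t₀,…,t₆ = -2, -1.833333, -1.666667, -1.5, -1.333333, -1.166667, -1.
f(t) = 4t² + t - 2: f₀=12, f₁=9.611111, f₂=7.444444, f₃=5.5, f₄=3.777778, f₅=2.277778, f₆=1.
(h/2)·[f₀ + 2f₁ + 2f₂ + 2f₃ + 2f₄ + 2f₅ + f₆] = 0.083333·(70.222222) = 5.8519.

5.8519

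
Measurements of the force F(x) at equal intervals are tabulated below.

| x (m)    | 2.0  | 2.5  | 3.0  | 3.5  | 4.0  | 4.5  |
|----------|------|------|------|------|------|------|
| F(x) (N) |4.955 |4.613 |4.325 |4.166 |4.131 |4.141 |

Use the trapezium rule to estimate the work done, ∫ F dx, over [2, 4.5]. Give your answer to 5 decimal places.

10.89150

h = 0.5, n = 5.
(h/2)·[y₀ + 2y₁ + 2y₂ + 2y₃ + 2y₄ + y₅] = 0.25·(43.566) = 10.89150.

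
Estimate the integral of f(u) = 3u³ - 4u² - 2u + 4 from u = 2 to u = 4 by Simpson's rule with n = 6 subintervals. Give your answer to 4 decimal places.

101.3333

h = (4 − 2)/6 = 0.333333.
Nodes u₀,…,u₆ = 2, 2.333333, 2.666667, 3, 3.333333, 3.666667, 4.
f(u) = 3u³ - 4u² - 2u + 4: f₀=8, f₁=15.666667, f₂=27.111111, f₃=43, f₄=64, f₅=90.777778, f₆=124.
(h/3)·[f₀ + 4f₁ + 2f₂ + 4f₃ + 2f₄ + 4f₅ + f₆] = 0.111111·(912) = 101.3333.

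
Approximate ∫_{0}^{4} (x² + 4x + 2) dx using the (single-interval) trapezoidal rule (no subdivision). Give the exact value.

72

T = (b−a)/2 · [f(0) + f(4)] = 2·[2 + 34] = 72.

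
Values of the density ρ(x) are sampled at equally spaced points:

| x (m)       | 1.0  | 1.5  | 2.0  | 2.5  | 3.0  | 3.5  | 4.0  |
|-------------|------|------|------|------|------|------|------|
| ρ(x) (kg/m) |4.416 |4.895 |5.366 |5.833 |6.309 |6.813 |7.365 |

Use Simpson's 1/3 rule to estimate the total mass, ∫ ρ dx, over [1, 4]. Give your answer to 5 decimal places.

17.54917

h = 0.5, n = 6.
(h/3)·[y₀ + 4y₁ + 2y₂ + 4y₃ + 2y₄ + 4y₅ + y₆] = 0.166667·(105.295) = 17.54917.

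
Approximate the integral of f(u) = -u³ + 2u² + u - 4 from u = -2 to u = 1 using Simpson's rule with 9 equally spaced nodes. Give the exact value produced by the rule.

-3.75

h = (1 − (-2))/8 = 0.375.
Nodes u₀,…,u₈ = -2, -1.625, -1.25, -0.875, -0.5, -0.125, 0.25, 0.625, 1.
f(u) = -u³ + 2u² + u - 4: f₀=10, f₁=3.947265625, f₂=-0.171875, f₃=-2.673828125, f₄=-3.875, f₅=-4.091796875, f₆=-3.640625, f₇=-2.837890625, f₈=-2.
(h/3)·[f₀ + 4f₁ + 2f₂ + 4f₃ + 2f₄ + 4f₅ + 2f₆ + 4f₇ + f₈] = 0.125·(-30) = -3.75.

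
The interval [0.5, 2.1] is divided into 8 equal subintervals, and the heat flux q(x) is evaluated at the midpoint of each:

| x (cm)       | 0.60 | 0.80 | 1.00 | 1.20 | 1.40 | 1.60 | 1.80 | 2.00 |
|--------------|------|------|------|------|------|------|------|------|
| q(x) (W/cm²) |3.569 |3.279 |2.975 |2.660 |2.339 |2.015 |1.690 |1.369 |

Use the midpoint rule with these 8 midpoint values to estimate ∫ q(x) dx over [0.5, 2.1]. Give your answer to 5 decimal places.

h = 0.2, n = 8.
h·[y(m₁) + y(m₂) + y(m₃) + y(m₄) + y(m₅) + y(m₆) + y(m₇) + y(m₈)] = 0.2·(19.896) = 3.97920.

3.97920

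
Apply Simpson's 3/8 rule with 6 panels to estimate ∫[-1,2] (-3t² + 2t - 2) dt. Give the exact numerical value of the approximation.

h = (2 − (-1))/6 = 0.5.
Nodes t₀,…,t₆ = -1, -0.5, 0, 0.5, 1, 1.5, 2.
f(t) = -3t² + 2t - 2: f₀=-7, f₁=-3.75, f₂=-2, f₃=-1.75, f₄=-3, f₅=-5.75, f₆=-10.
(3h/8)·[f₀ + 3f₁ + 3f₂ + 2f₃ + 3f₄ + 3f₅ + f₆] = 0.1875·(-64) = -12.

-12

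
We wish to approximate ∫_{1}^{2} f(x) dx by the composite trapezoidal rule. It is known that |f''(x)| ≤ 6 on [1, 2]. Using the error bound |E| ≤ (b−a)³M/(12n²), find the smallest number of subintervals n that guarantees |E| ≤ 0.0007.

Need 6/(12n²) ≤ 0.0007.
n² ≥ 6/(12·0.0007) = 714.286 ⇒ n ≥ 26.7261, so the smallest n is 27.

27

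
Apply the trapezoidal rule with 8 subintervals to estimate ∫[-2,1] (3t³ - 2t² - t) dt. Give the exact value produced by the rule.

h = (1 − (-2))/8 = 0.375.
Nodes t₀,…,t₈ = -2, -1.625, -1.25, -0.875, -0.5, -0.125, 0.25, 0.625, 1.
f(t) = 3t³ - 2t² - t: f₀=-30, f₁=-16.529296875, f₂=-7.734375, f₃=-2.666015625, f₄=-0.375, f₅=0.087890625, f₆=-0.328125, f₇=-0.673828125, f₈=0.
(h/2)·[f₀ + 2f₁ + 2f₂ + 2f₃ + 2f₄ + 2f₅ + 2f₆ + 2f₇ + f₈] = 0.1875·(-86.4375) = -16.20703125.

-16.20703125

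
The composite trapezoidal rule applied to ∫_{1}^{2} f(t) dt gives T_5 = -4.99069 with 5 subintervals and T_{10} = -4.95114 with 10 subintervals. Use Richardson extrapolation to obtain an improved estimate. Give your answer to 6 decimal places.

-4.937957

R = (4·T_{10} − T_5) / 3 = (4·(-4.95114) − (-4.99069))/3 = (-14.81387)/3 = -4.937957.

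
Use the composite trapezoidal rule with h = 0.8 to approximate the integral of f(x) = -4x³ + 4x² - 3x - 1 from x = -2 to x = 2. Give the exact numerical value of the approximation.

19.04

h = (2 − (-2))/5 = 0.8.
Nodes x₀,…,x₅ = -2, -1.2, -0.4, 0.4, 1.2, 2.
f(x) = -4x³ + 4x² - 3x - 1: f₀=53, f₁=15.272, f₂=1.096, f₃=-1.816, f₄=-5.752, f₅=-23.
(h/2)·[f₀ + 2f₁ + 2f₂ + 2f₃ + 2f₄ + f₅] = 0.4·(47.6) = 19.04.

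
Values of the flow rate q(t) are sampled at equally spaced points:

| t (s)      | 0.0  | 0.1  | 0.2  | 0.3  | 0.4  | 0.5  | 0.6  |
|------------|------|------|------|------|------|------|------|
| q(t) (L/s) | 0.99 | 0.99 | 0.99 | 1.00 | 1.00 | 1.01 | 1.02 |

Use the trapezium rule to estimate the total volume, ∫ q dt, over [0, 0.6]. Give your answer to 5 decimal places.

0.59950

h = 0.1, n = 6.
(h/2)·[y₀ + 2y₁ + 2y₂ + 2y₃ + 2y₄ + 2y₅ + y₆] = 0.05·(11.99) = 0.59950.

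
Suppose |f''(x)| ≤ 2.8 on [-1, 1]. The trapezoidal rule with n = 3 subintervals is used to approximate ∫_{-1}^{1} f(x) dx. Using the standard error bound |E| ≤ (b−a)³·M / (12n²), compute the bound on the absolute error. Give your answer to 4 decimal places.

|E| ≤ (2)³·2.8 / (12·3²) = 22.4/108 = 0.2074.

0.2074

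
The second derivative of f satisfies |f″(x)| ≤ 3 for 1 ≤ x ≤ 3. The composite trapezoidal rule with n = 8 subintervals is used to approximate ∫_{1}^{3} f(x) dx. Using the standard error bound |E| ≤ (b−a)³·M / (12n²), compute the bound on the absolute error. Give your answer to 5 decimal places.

0.03125

|E| ≤ (2)³·3 / (12·8²) = 24/768 = 0.03125.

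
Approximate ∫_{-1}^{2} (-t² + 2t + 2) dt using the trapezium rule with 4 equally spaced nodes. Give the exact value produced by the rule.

5.5

h = (2 − (-1))/3 = 1.
Nodes t₀,…,t₃ = -1, 0, 1, 2.
f(t) = -t² + 2t + 2: f₀=-1, f₁=2, f₂=3, f₃=2.
(h/2)·[f₀ + 2f₁ + 2f₂ + f₃] = 0.5·(11) = 5.5.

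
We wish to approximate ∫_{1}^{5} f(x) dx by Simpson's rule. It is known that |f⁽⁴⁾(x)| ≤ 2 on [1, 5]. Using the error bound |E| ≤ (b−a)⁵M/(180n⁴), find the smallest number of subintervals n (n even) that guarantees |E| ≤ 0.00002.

Need 2048/(180n⁴) ≤ 0.00002.
n⁴ ≥ 2048/(180·0.00002) = 568889 ⇒ n ≥ 27.4636, so the smallest even n is 28. (n must be even for Simpson's rule.)

28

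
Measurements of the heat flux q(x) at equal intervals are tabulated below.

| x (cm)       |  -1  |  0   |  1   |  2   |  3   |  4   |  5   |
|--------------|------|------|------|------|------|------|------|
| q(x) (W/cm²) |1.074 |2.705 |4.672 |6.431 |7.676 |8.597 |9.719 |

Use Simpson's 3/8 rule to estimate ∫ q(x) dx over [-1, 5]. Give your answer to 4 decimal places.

h = 1, n = 6.
(3h/8)·[y₀ + 3y₁ + 3y₂ + 2y₃ + 3y₄ + 3y₅ + y₆] = 0.375·(94.605) = 35.4769.

35.4769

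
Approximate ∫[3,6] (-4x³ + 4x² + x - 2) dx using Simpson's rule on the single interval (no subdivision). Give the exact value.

-955.5

S = (b−a)/6 · [f(3) + 4f(4.5) + f(6)] = 0.5·[(-71) + 4·(-281) + (-716)] = -955.5.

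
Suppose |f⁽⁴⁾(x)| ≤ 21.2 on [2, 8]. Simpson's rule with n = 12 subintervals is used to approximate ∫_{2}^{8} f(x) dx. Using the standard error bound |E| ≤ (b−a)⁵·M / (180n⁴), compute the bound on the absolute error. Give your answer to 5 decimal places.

|E| ≤ (6)⁵·21.2 / (180·12⁴) = 164851.2/3732480 = 0.04417.

0.04417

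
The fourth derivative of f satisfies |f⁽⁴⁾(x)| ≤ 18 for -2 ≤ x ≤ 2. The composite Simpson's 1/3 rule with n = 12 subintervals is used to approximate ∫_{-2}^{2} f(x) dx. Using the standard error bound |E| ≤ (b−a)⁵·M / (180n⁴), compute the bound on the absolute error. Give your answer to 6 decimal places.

|E| ≤ (4)⁵·18 / (180·12⁴) = 18432/3732480 = 0.004938.

0.004938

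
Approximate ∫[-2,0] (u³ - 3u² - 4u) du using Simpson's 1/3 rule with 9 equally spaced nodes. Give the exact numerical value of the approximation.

-4

h = (0 − (-2))/8 = 0.25.
Nodes u₀,…,u₈ = -2, -1.75, -1.5, -1.25, -1, -0.75, -0.5, -0.25, 0.
f(u) = u³ - 3u² - 4u: f₀=-12, f₁=-7.546875, f₂=-4.125, f₃=-1.640625, f₄=0, f₅=0.890625, f₆=1.125, f₇=0.796875, f₈=0.
(h/3)·[f₀ + 4f₁ + 2f₂ + 4f₃ + 2f₄ + 4f₅ + 2f₆ + 4f₇ + f₈] = 0.083333·(-48) = -4.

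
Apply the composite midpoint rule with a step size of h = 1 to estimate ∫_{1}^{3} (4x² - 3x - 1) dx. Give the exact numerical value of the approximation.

20

h = (3 − 1)/2 = 1.
Midpoints m₁,…,m₂ = 1.5, 2.5.
f(m₁)=3.5, f(m₂)=16.5.
h·[f(m₁) + f(m₂)] = 1·(20) = 20.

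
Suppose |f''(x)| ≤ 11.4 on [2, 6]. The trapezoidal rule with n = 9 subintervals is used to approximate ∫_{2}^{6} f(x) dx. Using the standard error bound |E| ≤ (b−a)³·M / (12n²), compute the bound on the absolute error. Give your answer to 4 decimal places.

0.7506

|E| ≤ (4)³·11.4 / (12·9²) = 729.6/972 = 0.7506.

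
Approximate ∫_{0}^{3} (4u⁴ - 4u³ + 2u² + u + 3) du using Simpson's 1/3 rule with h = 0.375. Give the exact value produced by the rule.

144.931640625

h = (3 − 0)/8 = 0.375.
Nodes u₀,…,u₈ = 0, 0.375, 0.75, 1.125, 1.5, 1.875, 2.25, 2.625, 3.
f(u) = 4u⁴ - 4u³ + 2u² + u + 3: f₀=3, f₁=3.5244140625, f₂=4.453125, f₃=7.3681640625, f₄=15.75, f₅=34.9775390625, f₆=72.328125, f₇=136.9775390625, f₈=240.
(h/3)·[f₀ + 4f₁ + 2f₂ + 4f₃ + 2f₄ + 4f₅ + 2f₆ + 4f₇ + f₈] = 0.125·(1159.453125) = 144.931640625.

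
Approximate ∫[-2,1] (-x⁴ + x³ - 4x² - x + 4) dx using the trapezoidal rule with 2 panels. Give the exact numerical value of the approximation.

h = (1 − (-2))/2 = 1.5.
Nodes x₀,…,x₂ = -2, -0.5, 1.
f(x) = -x⁴ + x³ - 4x² - x + 4: f₀=-34, f₁=3.3125, f₂=-1.
(h/2)·[f₀ + 2f₁ + f₂] = 0.75·(-28.375) = -21.28125.

-21.28125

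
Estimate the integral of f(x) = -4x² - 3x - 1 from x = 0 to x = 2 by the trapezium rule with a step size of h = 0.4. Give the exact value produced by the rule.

h = (2 − 0)/5 = 0.4.
Nodes x₀,…,x₅ = 0, 0.4, 0.8, 1.2, 1.6, 2.
f(x) = -4x² - 3x - 1: f₀=-1, f₁=-2.84, f₂=-5.96, f₃=-10.36, f₄=-16.04, f₅=-23.
(h/2)·[f₀ + 2f₁ + 2f₂ + 2f₃ + 2f₄ + f₅] = 0.2·(-94.4) = -18.88.

-18.88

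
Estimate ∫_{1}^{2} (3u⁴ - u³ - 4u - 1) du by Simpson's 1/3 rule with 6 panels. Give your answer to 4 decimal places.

h = (2 − 1)/6 = 0.166667.
Nodes u₀,…,u₆ = 1, 1.166667, 1.333333, 1.5, 1.666667, 1.833333, 2.
f(u) = 3u⁴ - u³ - 4u - 1: f₀=-3, f₁=-1.696759, f₂=0.777778, f₃=4.8125, f₄=10.851852, f₅=19.395833, f₆=31.
(h/3)·[f₀ + 4f₁ + 2f₂ + 4f₃ + 2f₄ + 4f₅ + f₆] = 0.055556·(141.305556) = 7.8503.

7.8503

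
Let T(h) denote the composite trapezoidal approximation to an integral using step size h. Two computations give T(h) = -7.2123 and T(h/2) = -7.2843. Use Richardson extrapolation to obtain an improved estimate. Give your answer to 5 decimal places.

R = (4·T(h/2) − T(h)) / 3 = (4·(-7.2843) − (-7.2123))/3 = (-21.9249)/3 = -7.30830.

-7.30830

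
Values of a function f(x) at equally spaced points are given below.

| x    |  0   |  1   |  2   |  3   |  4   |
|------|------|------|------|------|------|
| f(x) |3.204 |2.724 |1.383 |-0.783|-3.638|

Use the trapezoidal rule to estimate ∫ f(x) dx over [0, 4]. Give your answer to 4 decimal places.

3.1070

h = 1, n = 4.
(h/2)·[y₀ + 2y₁ + 2y₂ + 2y₃ + y₄] = 0.5·(6.214) = 3.1070.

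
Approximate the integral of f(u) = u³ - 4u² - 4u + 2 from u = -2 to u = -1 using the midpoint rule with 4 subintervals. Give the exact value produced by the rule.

h = (-1 − (-2))/4 = 0.25.
Midpoints m₁,…,m₄ = -1.875, -1.625, -1.375, -1.125.
f(m₁)=-11.154296875, f(m₂)=-6.353515625, f(m₃)=-2.662109375, f(m₄)=0.013671875.
h·[f(m₁) + f(m₂) + f(m₃) + f(m₄)] = 0.25·(-20.15625) = -5.0390625.

-5.0390625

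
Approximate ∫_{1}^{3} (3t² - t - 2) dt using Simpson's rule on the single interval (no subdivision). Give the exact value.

18

S = (b−a)/6 · [f(1) + 4f(2) + f(3)] = 0.333333·[0 + 4·8 + 22] = 18.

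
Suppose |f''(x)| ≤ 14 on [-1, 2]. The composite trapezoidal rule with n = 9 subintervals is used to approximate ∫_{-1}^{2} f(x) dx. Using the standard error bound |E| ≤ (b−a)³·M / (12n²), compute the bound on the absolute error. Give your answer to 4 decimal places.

|E| ≤ (3)³·14 / (12·9²) = 378/972 = 0.3889.

0.3889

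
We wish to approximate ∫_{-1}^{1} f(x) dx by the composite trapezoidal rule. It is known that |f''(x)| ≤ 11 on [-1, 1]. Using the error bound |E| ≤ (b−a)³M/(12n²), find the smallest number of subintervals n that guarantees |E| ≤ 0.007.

Need 88/(12n²) ≤ 0.007.
n² ≥ 88/(12·0.007) = 1047.62 ⇒ n ≥ 32.3669, so the smallest n is 33.

33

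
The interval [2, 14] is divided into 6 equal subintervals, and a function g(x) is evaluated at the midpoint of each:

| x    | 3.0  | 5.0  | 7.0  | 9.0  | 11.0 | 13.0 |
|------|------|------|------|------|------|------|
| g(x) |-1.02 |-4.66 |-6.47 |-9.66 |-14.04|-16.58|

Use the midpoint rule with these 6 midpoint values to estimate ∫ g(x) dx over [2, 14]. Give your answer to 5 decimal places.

-104.86000

h = 2, n = 6.
h·[y(m₁) + y(m₂) + y(m₃) + y(m₄) + y(m₅) + y(m₆)] = 2·(-52.43) = -104.86000.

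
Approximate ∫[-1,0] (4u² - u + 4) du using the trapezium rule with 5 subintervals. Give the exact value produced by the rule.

5.86

h = (0 − (-1))/5 = 0.2.
Nodes u₀,…,u₅ = -1, -0.8, -0.6, -0.4, -0.2, 0.
f(u) = 4u² - u + 4: f₀=9, f₁=7.36, f₂=6.04, f₃=5.04, f₄=4.36, f₅=4.
(h/2)·[f₀ + 2f₁ + 2f₂ + 2f₃ + 2f₄ + f₅] = 0.1·(58.6) = 5.86.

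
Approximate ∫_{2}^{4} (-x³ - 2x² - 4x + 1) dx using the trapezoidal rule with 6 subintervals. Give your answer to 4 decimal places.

h = (4 − 2)/6 = 0.333333.
Nodes x₀,…,x₆ = 2, 2.333333, 2.666667, 3, 3.333333, 3.666667, 4.
f(x) = -x³ - 2x² - 4x + 1: f₀=-23, f₁=-31.925926, f₂=-42.851852, f₃=-56, f₄=-71.592593, f₅=-89.851852, f₆=-111.
(h/2)·[f₀ + 2f₁ + 2f₂ + 2f₃ + 2f₄ + 2f₅ + f₆] = 0.166667·(-718.444444) = -119.7407.

-119.7407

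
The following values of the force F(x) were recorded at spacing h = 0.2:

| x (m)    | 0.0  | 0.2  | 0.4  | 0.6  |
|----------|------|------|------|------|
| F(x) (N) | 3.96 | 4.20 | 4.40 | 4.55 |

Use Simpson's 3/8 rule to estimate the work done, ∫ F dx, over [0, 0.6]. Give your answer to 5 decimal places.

2.57325

h = 0.2, n = 3.
(3h/8)·[y₀ + 3y₁ + 3y₂ + y₃] = 0.075·(34.31) = 2.57325.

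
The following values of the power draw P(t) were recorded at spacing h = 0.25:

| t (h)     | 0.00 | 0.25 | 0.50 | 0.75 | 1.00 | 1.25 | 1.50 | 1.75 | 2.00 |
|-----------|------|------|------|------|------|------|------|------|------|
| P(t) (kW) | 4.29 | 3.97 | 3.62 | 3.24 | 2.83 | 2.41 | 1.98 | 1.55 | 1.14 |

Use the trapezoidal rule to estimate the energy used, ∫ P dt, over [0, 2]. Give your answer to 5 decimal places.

5.57875

h = 0.25, n = 8.
(h/2)·[y₀ + 2y₁ + 2y₂ + 2y₃ + 2y₄ + 2y₅ + 2y₆ + 2y₇ + y₈] = 0.125·(44.63) = 5.57875.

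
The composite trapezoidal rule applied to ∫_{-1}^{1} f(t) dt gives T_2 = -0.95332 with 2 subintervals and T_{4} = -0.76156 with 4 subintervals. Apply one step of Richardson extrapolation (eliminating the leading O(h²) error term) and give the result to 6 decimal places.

R = (4·T_{4} − T_2) / 3 = (4·(-0.76156) − (-0.95332))/3 = (-2.09292)/3 = -0.697640.

-0.697640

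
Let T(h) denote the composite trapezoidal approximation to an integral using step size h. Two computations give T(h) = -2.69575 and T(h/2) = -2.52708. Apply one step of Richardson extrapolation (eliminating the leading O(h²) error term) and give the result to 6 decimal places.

R = (4·T(h/2) − T(h)) / 3 = (4·(-2.52708) − (-2.69575))/3 = (-7.41257)/3 = -2.470857.

-2.470857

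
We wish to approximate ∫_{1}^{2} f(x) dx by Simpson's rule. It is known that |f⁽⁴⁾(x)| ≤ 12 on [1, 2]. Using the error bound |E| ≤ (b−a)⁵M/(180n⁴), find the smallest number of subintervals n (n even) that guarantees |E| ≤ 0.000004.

12

Need 12/(180n⁴) ≤ 0.000004.
n⁴ ≥ 12/(180·0.000004) = 16666.7 ⇒ n ≥ 11.3622, so the smallest even n is 12. (n must be even for Simpson's rule.)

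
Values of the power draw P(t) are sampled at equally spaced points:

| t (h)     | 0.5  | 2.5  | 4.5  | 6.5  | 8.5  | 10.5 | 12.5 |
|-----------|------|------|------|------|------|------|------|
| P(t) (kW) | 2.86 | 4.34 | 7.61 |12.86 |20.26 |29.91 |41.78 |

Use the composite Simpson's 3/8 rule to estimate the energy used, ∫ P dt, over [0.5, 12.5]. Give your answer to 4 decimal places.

h = 2, n = 6.
(3h/8)·[y₀ + 3y₁ + 3y₂ + 2y₃ + 3y₄ + 3y₅ + y₆] = 0.75·(256.72) = 192.5400.

192.5400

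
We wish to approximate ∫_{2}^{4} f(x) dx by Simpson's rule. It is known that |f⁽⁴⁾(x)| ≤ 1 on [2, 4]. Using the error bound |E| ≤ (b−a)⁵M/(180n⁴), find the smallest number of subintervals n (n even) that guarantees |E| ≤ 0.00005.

8

Need 32/(180n⁴) ≤ 0.00005.
n⁴ ≥ 32/(180·0.00005) = 3555.56 ⇒ n ≥ 7.7219, so the smallest even n is 8. (n must be even for Simpson's rule.)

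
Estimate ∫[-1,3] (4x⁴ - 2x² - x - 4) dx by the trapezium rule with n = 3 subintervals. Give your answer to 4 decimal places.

h = (3 − (-1))/3 = 1.333333.
Nodes x₀,…,x₃ = -1, 0.333333, 1.666667, 3.
f(x) = 4x⁴ - 2x² - x - 4: f₀=-1, f₁=-4.506173, f₂=19.641975, f₃=299.
(h/2)·[f₀ + 2f₁ + 2f₂ + f₃] = 0.666667·(328.271605) = 218.8477.

218.8477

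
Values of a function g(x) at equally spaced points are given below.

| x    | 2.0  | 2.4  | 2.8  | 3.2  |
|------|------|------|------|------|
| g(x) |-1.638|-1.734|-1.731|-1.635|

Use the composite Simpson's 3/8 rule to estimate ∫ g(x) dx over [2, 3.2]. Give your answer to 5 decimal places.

h = 0.4, n = 3.
(3h/8)·[y₀ + 3y₁ + 3y₂ + y₃] = 0.15·(-13.668) = -2.05020.

-2.05020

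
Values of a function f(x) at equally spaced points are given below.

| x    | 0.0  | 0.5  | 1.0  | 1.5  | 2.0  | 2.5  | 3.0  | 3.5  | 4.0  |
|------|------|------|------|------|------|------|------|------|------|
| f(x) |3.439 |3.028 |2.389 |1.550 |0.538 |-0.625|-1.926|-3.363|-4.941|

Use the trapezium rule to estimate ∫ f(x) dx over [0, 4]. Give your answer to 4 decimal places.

h = 0.5, n = 8.
(h/2)·[y₀ + 2y₁ + 2y₂ + 2y₃ + 2y₄ + 2y₅ + 2y₆ + 2y₇ + y₈] = 0.25·(1.680) = 0.4200.

0.4200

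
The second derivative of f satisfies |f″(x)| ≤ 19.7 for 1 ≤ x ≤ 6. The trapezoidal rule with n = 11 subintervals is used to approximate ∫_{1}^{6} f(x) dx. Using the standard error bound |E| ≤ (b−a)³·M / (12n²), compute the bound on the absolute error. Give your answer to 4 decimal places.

|E| ≤ (5)³·19.7 / (12·11²) = 2462.5/1452 = 1.6959.

1.6959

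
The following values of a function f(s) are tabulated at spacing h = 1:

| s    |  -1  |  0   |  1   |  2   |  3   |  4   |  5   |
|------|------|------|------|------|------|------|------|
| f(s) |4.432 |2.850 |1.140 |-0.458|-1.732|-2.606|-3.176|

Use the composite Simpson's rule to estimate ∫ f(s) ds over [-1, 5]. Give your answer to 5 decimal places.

h = 1, n = 6.
(h/3)·[y₀ + 4y₁ + 2y₂ + 4y₃ + 2y₄ + 4y₅ + y₆] = 0.333333·(-0.784) = -0.26133.

-0.26133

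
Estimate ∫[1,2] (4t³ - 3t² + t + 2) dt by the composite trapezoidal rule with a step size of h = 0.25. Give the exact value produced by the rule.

h = (2 − 1)/4 = 0.25.
Nodes t₀,…,t₄ = 1, 1.25, 1.5, 1.75, 2.
f(t) = 4t³ - 3t² + t + 2: f₀=4, f₁=6.375, f₂=10.25, f₃=16, f₄=24.
(h/2)·[f₀ + 2f₁ + 2f₂ + 2f₃ + f₄] = 0.125·(93.25) = 11.65625.

11.65625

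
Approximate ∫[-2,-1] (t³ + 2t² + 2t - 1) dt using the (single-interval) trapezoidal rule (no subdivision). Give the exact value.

-3.5

T = (b−a)/2 · [f(-2) + f(-1)] = 0.5·[(-5) + (-2)] = -3.5.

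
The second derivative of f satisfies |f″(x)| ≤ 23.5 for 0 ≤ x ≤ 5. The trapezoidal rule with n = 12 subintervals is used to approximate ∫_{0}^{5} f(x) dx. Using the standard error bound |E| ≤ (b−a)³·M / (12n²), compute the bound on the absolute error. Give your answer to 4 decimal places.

1.6999

|E| ≤ (5)³·23.5 / (12·12²) = 2937.5/1728 = 1.6999.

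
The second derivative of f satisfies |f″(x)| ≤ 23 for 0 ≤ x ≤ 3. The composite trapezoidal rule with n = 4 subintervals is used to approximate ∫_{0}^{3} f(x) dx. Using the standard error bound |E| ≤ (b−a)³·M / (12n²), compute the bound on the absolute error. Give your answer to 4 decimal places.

|E| ≤ (3)³·23 / (12·4²) = 621/192 = 3.2344.

3.2344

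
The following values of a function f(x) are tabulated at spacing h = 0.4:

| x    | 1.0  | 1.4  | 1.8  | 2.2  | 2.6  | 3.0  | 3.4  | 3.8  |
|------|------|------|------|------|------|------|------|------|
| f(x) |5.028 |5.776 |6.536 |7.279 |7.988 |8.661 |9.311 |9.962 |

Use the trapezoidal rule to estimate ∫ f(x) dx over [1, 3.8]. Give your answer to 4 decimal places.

21.2184

h = 0.4, n = 7.
(h/2)·[y₀ + 2y₁ + 2y₂ + 2y₃ + 2y₄ + 2y₅ + 2y₆ + y₇] = 0.2·(106.092) = 21.2184.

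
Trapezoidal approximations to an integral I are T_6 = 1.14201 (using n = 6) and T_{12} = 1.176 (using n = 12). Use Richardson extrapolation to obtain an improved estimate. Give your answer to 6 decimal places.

R = (4·T_{12} − T_6) / 3 = (4·1.176 − 1.14201)/3 = (3.56199)/3 = 1.187330.

1.187330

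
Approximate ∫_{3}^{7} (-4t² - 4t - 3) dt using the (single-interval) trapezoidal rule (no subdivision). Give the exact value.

-556

T = (b−a)/2 · [f(3) + f(7)] = 2·[(-51) + (-227)] = -556.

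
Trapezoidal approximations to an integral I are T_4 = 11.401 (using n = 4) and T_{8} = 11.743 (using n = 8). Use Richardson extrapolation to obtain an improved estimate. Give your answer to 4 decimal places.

11.8570

R = (4·T_{8} − T_4) / 3 = (4·11.743 − 11.401)/3 = (35.571)/3 = 11.8570.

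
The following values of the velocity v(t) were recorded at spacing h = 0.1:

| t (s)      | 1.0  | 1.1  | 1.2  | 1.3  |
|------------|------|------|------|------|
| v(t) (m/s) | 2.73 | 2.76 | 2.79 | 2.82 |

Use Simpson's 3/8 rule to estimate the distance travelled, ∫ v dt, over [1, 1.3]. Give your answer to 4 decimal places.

h = 0.1, n = 3.
(3h/8)·[y₀ + 3y₁ + 3y₂ + y₃] = 0.0375·(22.20) = 0.8325.

0.8325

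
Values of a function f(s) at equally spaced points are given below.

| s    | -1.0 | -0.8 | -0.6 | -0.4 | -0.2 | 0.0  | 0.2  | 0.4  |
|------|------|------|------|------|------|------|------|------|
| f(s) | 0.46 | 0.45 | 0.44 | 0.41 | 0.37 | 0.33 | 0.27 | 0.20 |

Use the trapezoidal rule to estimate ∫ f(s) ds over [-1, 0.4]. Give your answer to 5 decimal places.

0.52000

h = 0.2, n = 7.
(h/2)·[y₀ + 2y₁ + 2y₂ + 2y₃ + 2y₄ + 2y₅ + 2y₆ + y₇] = 0.1·(5.20) = 0.52000.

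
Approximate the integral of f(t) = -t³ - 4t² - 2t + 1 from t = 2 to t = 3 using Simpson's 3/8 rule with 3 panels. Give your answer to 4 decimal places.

-45.5833

h = (3 − 2)/3 = 0.333333.
Nodes t₀,…,t₃ = 2, 2.333333, 2.666667, 3.
f(t) = -t³ - 4t² - 2t + 1: f₀=-27, f₁=-38.148148, f₂=-51.740741, f₃=-68.
(3h/8)·[f₀ + 3f₁ + 3f₂ + f₃] = 0.125·(-364.666667) = -45.5833.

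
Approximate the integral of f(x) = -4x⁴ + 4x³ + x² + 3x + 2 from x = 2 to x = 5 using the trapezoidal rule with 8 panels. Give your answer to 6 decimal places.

-1807.806152

h = (5 − 2)/8 = 0.375.
Nodes x₀,…,x₈ = 2, 2.375, 2.75, 3.125, 3.5, 3.875, 4.25, 4.625, 5.
f(x) = -4x⁴ + 4x³ + x² + 3x + 2: f₀=-20, f₁=-58.9150390625, f₂=-127.765625, f₃=-238.2587890625, f₄=-404, f₅=-640.4931640625, f₆=-965.140625, f₇=-1397.2431640625, f₈=-1958.
(h/2)·[f₀ + 2f₁ + 2f₂ + 2f₃ + 2f₄ + 2f₅ + 2f₆ + 2f₇ + f₈] = 0.1875·(-9641.6328125) = -1807.806152.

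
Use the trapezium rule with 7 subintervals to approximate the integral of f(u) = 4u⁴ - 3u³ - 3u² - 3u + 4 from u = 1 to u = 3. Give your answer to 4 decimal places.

h = (3 − 1)/7 = 0.285714.
Nodes u₀,…,u₇ = 1, 1.285714, 1.571429, 1.857143, 2.142857, 2.428571, 2.714286, 3.
f(u) = 4u⁴ - 3u³ - 3u² - 3u + 4: f₀=-1, f₁=-0.261974, f₂=4.627655, f₃=16.447730, f₄=38.616826, f₅=75.193253, f₆=130.875052, f₇=211.
(h/2)·[f₀ + 2f₁ + 2f₂ + 2f₃ + 2f₄ + 2f₅ + 2f₆ + f₇] = 0.142857·(740.997085) = 105.8567.

105.8567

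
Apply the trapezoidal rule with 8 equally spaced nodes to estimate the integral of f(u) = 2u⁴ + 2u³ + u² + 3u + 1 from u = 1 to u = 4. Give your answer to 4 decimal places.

592.3769

h = (4 − 1)/7 = 0.428571.
Nodes u₀,…,u₇ = 1, 1.428571, 1.857143, 2.285714, 2.714286, 3.142857, 3.571429, 4.
f(u) = 2u⁴ + 2u³ + u² + 3u + 1: f₀=9, f₁=21.487297, f₂=46.621824, f₃=91.555602, f₄=165.059975, f₅=277.525614, f₆=440.962516, f₇=669.
(h/2)·[f₀ + 2f₁ + 2f₂ + 2f₃ + 2f₄ + 2f₅ + 2f₆ + f₇] = 0.214286·(2764.425656) = 592.3769.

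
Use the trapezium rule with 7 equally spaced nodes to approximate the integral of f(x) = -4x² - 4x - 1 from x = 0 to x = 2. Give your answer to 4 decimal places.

h = (2 − 0)/6 = 0.333333.
Nodes x₀,…,x₆ = 0, 0.333333, 0.666667, 1, 1.333333, 1.666667, 2.
f(x) = -4x² - 4x - 1: f₀=-1, f₁=-2.777778, f₂=-5.444444, f₃=-9, f₄=-13.444444, f₅=-18.777778, f₆=-25.
(h/2)·[f₀ + 2f₁ + 2f₂ + 2f₃ + 2f₄ + 2f₅ + f₆] = 0.166667·(-124.888889) = -20.8148.

-20.8148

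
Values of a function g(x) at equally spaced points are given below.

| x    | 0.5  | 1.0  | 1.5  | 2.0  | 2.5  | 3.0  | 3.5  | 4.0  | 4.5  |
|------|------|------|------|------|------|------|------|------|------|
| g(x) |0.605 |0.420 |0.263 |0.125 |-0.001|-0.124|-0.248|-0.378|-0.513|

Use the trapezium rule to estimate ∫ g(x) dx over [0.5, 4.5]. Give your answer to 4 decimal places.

0.0515

h = 0.5, n = 8.
(h/2)·[y₀ + 2y₁ + 2y₂ + 2y₃ + 2y₄ + 2y₅ + 2y₆ + 2y₇ + y₈] = 0.25·(0.206) = 0.0515.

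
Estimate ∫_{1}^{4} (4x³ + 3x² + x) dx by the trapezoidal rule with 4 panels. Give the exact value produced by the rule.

h = (4 − 1)/4 = 0.75.
Nodes x₀,…,x₄ = 1, 1.75, 2.5, 3.25, 4.
f(x) = 4x³ + 3x² + x: f₀=8, f₁=32.375, f₂=83.75, f₃=172.25, f₄=308.
(h/2)·[f₀ + 2f₁ + 2f₂ + 2f₃ + f₄] = 0.375·(892.75) = 334.78125.

334.78125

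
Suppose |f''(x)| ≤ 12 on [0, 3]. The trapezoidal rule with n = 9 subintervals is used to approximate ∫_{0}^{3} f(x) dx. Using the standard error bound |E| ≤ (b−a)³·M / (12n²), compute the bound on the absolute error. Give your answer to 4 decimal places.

0.3333

|E| ≤ (3)³·12 / (12·9²) = 324/972 = 0.3333.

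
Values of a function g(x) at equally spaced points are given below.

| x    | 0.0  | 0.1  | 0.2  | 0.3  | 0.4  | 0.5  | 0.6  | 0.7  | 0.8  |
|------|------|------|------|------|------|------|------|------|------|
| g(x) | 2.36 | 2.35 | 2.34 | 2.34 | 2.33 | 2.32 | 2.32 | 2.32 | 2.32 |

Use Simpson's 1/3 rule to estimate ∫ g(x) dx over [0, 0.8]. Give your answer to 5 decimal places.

1.86600

h = 0.1, n = 8.
(h/3)·[y₀ + 4y₁ + 2y₂ + 4y₃ + 2y₄ + 4y₅ + 2y₆ + 4y₇ + y₈] = 0.033333·(55.98) = 1.86600.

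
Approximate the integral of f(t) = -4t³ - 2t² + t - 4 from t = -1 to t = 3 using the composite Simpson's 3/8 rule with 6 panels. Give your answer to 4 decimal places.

h = (3 − (-1))/6 = 0.666667.
Nodes t₀,…,t₆ = -1, -0.333333, 0.333333, 1, 1.666667, 2.333333, 3.
f(t) = -4t³ - 2t² + t - 4: f₀=-3, f₁=-4.407407, f₂=-4.037037, f₃=-9, f₄=-26.407407, f₅=-63.370370, f₆=-127.
(3h/8)·[f₀ + 3f₁ + 3f₂ + 2f₃ + 3f₄ + 3f₅ + f₆] = 0.25·(-442.666667) = -110.6667.

-110.6667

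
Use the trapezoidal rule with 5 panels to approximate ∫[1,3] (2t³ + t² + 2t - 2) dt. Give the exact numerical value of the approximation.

53.36

h = (3 − 1)/5 = 0.4.
Nodes t₀,…,t₅ = 1, 1.4, 1.8, 2.2, 2.6, 3.
f(t) = 2t³ + t² + 2t - 2: f₀=3, f₁=8.248, f₂=16.504, f₃=28.536, f₄=45.112, f₅=67.
(h/2)·[f₀ + 2f₁ + 2f₂ + 2f₃ + 2f₄ + f₅] = 0.2·(266.8) = 53.36.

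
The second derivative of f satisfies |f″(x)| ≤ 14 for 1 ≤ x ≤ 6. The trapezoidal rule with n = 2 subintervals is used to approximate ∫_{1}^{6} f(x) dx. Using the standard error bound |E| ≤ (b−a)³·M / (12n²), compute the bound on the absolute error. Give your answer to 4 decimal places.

|E| ≤ (5)³·14 / (12·2²) = 1750/48 = 36.4583.

36.4583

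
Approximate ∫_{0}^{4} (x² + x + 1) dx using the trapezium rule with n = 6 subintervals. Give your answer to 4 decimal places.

33.6296

h = (4 − 0)/6 = 0.666667.
Nodes x₀,…,x₆ = 0, 0.666667, 1.333333, 2, 2.666667, 3.333333, 4.
f(x) = x² + x + 1: f₀=1, f₁=2.111111, f₂=4.111111, f₃=7, f₄=10.777778, f₅=15.444444, f₆=21.
(h/2)·[f₀ + 2f₁ + 2f₂ + 2f₃ + 2f₄ + 2f₅ + f₆] = 0.333333·(100.888889) = 33.6296.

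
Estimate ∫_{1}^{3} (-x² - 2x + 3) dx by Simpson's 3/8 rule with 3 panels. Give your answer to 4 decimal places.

h = (3 − 1)/3 = 0.666667.
Nodes x₀,…,x₃ = 1, 1.666667, 2.333333, 3.
f(x) = -x² - 2x + 3: f₀=0, f₁=-3.111111, f₂=-7.111111, f₃=-12.
(3h/8)·[f₀ + 3f₁ + 3f₂ + f₃] = 0.25·(-42.666667) = -10.6667.

-10.6667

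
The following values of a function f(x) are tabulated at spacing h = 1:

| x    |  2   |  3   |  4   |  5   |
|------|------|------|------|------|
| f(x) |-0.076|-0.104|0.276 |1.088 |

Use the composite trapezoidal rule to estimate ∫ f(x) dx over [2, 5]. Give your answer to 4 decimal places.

0.6780

h = 1, n = 3.
(h/2)·[y₀ + 2y₁ + 2y₂ + y₃] = 0.5·(1.356) = 0.6780.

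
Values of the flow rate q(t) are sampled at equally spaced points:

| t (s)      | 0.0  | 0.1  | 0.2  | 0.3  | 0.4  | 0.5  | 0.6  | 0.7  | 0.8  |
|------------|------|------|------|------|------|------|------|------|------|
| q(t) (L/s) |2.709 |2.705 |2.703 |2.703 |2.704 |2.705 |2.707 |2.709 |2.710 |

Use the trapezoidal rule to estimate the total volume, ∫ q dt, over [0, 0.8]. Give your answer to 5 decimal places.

h = 0.1, n = 8.
(h/2)·[y₀ + 2y₁ + 2y₂ + 2y₃ + 2y₄ + 2y₅ + 2y₆ + 2y₇ + y₈] = 0.05·(43.291) = 2.16455.

2.16455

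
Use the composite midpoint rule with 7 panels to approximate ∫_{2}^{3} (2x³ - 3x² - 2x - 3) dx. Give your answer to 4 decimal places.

h = (3 − 2)/7 = 0.142857.
Midpoints m₁,…,m₇ = 2.071429, 2.214286, 2.357143, 2.5, 2.642857, 2.785714, 2.928571.
f(m₁)=-2.239067, f(m₂)=-0.424198, f(m₃)=1.810496, f(m₄)=4.5, f(m₅)=7.679300, f(m₆)=11.383382, f(m₇)=15.647230.
h·[f(m₁) + f(m₂) + f(m₃) + f(m₄) + f(m₅) + f(m₆) + f(m₇)] = 0.142857·(38.357143) = 5.4796.

5.4796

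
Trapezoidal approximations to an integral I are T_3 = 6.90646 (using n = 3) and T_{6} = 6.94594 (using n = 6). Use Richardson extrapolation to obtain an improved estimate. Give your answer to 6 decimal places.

6.959100

R = (4·T_{6} − T_3) / 3 = (4·6.94594 − 6.90646)/3 = (20.87730)/3 = 6.959100.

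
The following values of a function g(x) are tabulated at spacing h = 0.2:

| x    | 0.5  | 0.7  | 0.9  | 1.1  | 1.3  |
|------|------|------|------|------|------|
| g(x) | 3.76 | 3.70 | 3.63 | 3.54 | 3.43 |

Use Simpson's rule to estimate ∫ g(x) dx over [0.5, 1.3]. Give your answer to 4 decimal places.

2.8940

h = 0.2, n = 4.
(h/3)·[y₀ + 4y₁ + 2y₂ + 4y₃ + y₄] = 0.066667·(43.41) = 2.8940.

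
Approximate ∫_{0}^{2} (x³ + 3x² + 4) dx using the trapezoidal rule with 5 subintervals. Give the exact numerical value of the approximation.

h = (2 − 0)/5 = 0.4.
Nodes x₀,…,x₅ = 0, 0.4, 0.8, 1.2, 1.6, 2.
f(x) = x³ + 3x² + 4: f₀=4, f₁=4.544, f₂=6.432, f₃=10.048, f₄=15.776, f₅=24.
(h/2)·[f₀ + 2f₁ + 2f₂ + 2f₃ + 2f₄ + f₅] = 0.2·(101.6) = 20.32.

20.32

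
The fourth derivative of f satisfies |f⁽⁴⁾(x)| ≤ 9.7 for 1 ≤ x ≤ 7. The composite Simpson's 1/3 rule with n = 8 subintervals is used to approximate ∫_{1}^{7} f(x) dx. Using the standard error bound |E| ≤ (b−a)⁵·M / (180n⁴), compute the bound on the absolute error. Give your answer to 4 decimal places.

0.1023

|E| ≤ (6)⁵·9.7 / (180·8⁴) = 75427.2/737280 = 0.1023.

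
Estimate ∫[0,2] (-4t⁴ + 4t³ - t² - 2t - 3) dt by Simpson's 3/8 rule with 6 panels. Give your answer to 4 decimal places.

h = (2 − 0)/6 = 0.333333.
Nodes t₀,…,t₆ = 0, 0.333333, 0.666667, 1, 1.333333, 1.666667, 2.
f(t) = -4t⁴ + 4t³ - t² - 2t - 3: f₀=-3, f₁=-3.679012, f₂=-4.382716, f₃=-6, f₄=-10.604938, f₅=-21.456790, f₆=-43.
(3h/8)·[f₀ + 3f₁ + 3f₂ + 2f₃ + 3f₄ + 3f₅ + f₆] = 0.125·(-178.370370) = -22.2963.

-22.2963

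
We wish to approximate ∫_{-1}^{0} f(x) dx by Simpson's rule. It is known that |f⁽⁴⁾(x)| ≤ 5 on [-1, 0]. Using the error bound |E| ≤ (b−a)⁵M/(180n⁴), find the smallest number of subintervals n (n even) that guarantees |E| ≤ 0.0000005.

16

Need 5/(180n⁴) ≤ 0.0000005.
n⁴ ≥ 5/(180·0.0000005) = 55555.6 ⇒ n ≥ 15.3526, so the smallest even n is 16. (n must be even for Simpson's rule.)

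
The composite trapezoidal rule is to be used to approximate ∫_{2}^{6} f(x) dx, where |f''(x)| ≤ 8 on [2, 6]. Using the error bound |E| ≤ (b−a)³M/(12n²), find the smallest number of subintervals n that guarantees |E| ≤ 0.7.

8

Need 512/(12n²) ≤ 0.7.
n² ≥ 512/(12·0.7) = 60.9524 ⇒ n ≥ 7.8072, so the smallest n is 8.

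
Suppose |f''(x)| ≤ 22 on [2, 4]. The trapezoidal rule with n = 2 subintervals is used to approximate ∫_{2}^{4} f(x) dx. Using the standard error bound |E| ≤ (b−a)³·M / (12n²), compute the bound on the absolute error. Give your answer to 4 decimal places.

3.6667

|E| ≤ (2)³·22 / (12·2²) = 176/48 = 3.6667.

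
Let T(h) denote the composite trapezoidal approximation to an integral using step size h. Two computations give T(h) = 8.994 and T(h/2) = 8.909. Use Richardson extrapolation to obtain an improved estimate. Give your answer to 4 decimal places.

R = (4·T(h/2) − T(h)) / 3 = (4·8.909 − 8.994)/3 = (26.642)/3 = 8.8807.

8.8807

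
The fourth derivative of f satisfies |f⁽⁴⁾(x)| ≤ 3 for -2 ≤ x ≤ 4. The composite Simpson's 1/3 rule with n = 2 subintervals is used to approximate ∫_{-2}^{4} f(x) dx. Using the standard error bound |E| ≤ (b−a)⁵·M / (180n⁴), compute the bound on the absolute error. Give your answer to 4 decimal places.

|E| ≤ (6)⁵·3 / (180·2⁴) = 23328/2880 = 8.1000.

8.1000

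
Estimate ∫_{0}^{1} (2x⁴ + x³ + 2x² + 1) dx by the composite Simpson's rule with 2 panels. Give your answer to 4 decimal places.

h = (1 − 0)/2 = 0.5.
Nodes x₀,…,x₂ = 0, 0.5, 1.
f(x) = 2x⁴ + x³ + 2x² + 1: f₀=1, f₁=1.75, f₂=6.
(h/3)·[f₀ + 4f₁ + f₂] = 0.166667·(14) = 2.3333.

2.3333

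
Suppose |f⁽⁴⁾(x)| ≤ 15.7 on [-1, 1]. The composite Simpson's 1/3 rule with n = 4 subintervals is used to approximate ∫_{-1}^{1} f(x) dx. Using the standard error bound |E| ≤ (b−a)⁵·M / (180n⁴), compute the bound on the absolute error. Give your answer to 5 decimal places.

0.01090

|E| ≤ (2)⁵·15.7 / (180·4⁴) = 502.4/46080 = 0.01090.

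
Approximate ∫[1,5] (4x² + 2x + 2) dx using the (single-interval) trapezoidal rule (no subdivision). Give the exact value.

T = (b−a)/2 · [f(1) + f(5)] = 2·[8 + 112] = 240.

240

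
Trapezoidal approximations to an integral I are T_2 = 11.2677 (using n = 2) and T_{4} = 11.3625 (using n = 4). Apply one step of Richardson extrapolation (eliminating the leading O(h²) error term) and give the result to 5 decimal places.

11.39410

R = (4·T_{4} − T_2) / 3 = (4·11.3625 − 11.2677)/3 = (34.1823)/3 = 11.39410.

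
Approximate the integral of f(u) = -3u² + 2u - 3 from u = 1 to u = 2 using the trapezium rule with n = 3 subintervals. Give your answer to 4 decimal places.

-7.0556

h = (2 − 1)/3 = 0.333333.
Nodes u₀,…,u₃ = 1, 1.333333, 1.666667, 2.
f(u) = -3u² + 2u - 3: f₀=-4, f₁=-5.666667, f₂=-8, f₃=-11.
(h/2)·[f₀ + 2f₁ + 2f₂ + f₃] = 0.166667·(-42.333333) = -7.0556.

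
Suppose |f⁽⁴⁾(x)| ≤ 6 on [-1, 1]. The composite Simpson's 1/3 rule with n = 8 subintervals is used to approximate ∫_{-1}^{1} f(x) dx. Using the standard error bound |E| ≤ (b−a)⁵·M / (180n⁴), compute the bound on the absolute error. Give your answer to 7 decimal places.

0.0002604

|E| ≤ (2)⁵·6 / (180·8⁴) = 192/737280 = 0.0002604.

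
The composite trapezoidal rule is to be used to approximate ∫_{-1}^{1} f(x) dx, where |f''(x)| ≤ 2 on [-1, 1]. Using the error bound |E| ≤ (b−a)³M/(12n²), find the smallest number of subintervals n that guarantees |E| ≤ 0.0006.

Need 16/(12n²) ≤ 0.0006.
n² ≥ 16/(12·0.0006) = 2222.22 ⇒ n ≥ 47.1405, so the smallest n is 48.

48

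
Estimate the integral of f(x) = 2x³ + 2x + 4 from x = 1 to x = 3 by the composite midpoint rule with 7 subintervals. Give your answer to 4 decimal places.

h = (3 − 1)/7 = 0.285714.
Midpoints m₁,…,m₇ = 1.142857, 1.428571, 1.714286, 2, 2.285714, 2.571429, 2.857143.
f(m₁)=9.271137, f(m₂)=12.688047, f(m₃)=17.504373, f(m₄)=24, f(m₅)=32.454810, f(m₆)=43.148688, f(m₇)=56.361516.
h·[f(m₁) + f(m₂) + f(m₃) + f(m₄) + f(m₅) + f(m₆) + f(m₇)] = 0.285714·(195.428571) = 55.8367.

55.8367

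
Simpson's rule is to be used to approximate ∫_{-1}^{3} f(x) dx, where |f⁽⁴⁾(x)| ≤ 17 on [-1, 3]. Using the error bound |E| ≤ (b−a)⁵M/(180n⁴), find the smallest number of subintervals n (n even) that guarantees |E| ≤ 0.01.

Need 17408/(180n⁴) ≤ 0.01.
n⁴ ≥ 17408/(180·0.01) = 9671.11 ⇒ n ≥ 9.9167, so the smallest even n is 10. (n must be even for Simpson's rule.)

10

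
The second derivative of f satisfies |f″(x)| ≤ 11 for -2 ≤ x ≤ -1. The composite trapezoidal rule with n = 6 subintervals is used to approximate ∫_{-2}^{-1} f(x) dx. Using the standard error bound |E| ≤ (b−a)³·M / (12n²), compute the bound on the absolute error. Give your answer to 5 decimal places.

|E| ≤ (1)³·11 / (12·6²) = 11/432 = 0.02546.

0.02546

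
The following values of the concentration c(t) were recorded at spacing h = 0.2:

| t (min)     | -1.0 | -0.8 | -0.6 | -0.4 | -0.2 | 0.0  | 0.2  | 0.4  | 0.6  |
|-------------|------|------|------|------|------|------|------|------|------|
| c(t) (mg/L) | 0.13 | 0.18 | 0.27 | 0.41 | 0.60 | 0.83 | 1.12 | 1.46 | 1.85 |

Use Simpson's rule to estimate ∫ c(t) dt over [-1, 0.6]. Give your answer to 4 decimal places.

1.1653

h = 0.2, n = 8.
(h/3)·[y₀ + 4y₁ + 2y₂ + 4y₃ + 2y₄ + 4y₅ + 2y₆ + 4y₇ + y₈] = 0.066667·(17.48) = 1.1653.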